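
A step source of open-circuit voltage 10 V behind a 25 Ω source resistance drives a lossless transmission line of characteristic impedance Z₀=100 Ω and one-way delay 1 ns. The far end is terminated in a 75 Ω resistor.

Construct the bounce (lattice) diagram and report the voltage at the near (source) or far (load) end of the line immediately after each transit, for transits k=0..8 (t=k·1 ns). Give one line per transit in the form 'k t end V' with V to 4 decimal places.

0 0 source 8.0000
1 1 load 6.8571
2 2 source 7.5429
3 3 load 7.4449
4 4 source 7.5037
5 5 load 7.4953
6 6 source 7.5003
7 7 load 7.4996
8 8 source 7.5000

Γ_L=-0.142857, Γ_S=-0.600000; launch V₁=10·100/125=8.000000
k=0 src: V=8.0000
k=1 load: inc=8.000000, refl=8.000000·-0.142857=-1.1429; V=0.000000+8.000000+-1.142857=6.8571
k=2 src: inc=-1.142857, refl=-1.142857·-0.600000=0.6857; V=8.000000+-1.142857+0.685714=7.5429
k=3 load: inc=0.685714, refl=0.685714·-0.142857=-0.0980; V=6.857143+0.685714+-0.097959=7.4449
k=4 src: inc=-0.097959, refl=-0.097959·-0.600000=0.0588; V=7.542857+-0.097959+0.058776=7.5037
k=5 load: inc=0.058776, refl=0.058776·-0.142857=-0.0084; V=7.444898+0.058776+-0.008397=7.4953
k=6 src: inc=-0.008397, refl=-0.008397·-0.600000=0.0050; V=7.503673+-0.008397+0.005038=7.5003
k=7 load: inc=0.005038, refl=0.005038·-0.142857=-0.0007; V=7.495277+0.005038+-0.000720=7.4996
k=8 src: inc=-0.000720, refl=-0.000720·-0.600000=0.0004; V=7.500315+-0.000720+0.000432=7.5000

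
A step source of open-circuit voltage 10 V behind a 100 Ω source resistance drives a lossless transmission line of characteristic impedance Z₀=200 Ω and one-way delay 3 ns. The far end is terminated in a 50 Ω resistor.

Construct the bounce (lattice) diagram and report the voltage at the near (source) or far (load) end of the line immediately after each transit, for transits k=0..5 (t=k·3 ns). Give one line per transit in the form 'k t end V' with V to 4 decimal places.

0 0 source 6.6667
1 3 load 2.6667
2 6 source 4.0000
3 9 load 3.2000
4 12 source 3.4667
5 15 load 3.3067

Γ_L=-0.600000, Γ_S=-0.333333; launch V₁=10·200/300=6.666667
k=0 src: V=6.6667
k=1 load: inc=6.666667, refl=6.666667·-0.600000=-4.0000; V=0.000000+6.666667+-4.000000=2.6667
k=2 src: inc=-4.000000, refl=-4.000000·-0.333333=1.3333; V=6.666667+-4.000000+1.333333=4.0000
k=3 load: inc=1.333333, refl=1.333333·-0.600000=-0.8000; V=2.666667+1.333333+-0.800000=3.2000
k=4 src: inc=-0.800000, refl=-0.800000·-0.333333=0.2667; V=4.000000+-0.800000+0.266667=3.4667
k=5 load: inc=0.266667, refl=0.266667·-0.600000=-0.1600; V=3.200000+0.266667+-0.160000=3.3067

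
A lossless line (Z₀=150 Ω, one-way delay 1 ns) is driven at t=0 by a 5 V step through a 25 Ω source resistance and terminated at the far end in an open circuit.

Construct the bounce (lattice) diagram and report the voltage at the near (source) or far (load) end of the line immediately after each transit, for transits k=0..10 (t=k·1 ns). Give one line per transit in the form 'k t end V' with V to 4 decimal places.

0 0 source 4.2857
1 1 load 8.5714
2 2 source 5.5102
3 3 load 2.4490
4 4 source 4.6356
5 5 load 6.8222
6 6 source 5.2603
7 7 load 3.6985
8 8 source 4.8141
9 9 load 5.9297
10 10 source 5.1328

Γ_L=1.000000, Γ_S=-0.714286; launch V₁=5·150/175=4.285714
k=0 src: V=4.2857
k=1 load: inc=4.285714, refl=4.285714·1.000000=4.2857; V=0.000000+4.285714+4.285714=8.5714
k=2 src: inc=4.285714, refl=4.285714·-0.714286=-3.0612; V=4.285714+4.285714+-3.061224=5.5102
k=3 load: inc=-3.061224, refl=-3.061224·1.000000=-3.0612; V=8.571429+-3.061224+-3.061224=2.4490
k=4 src: inc=-3.061224, refl=-3.061224·-0.714286=2.1866; V=5.510204+-3.061224+2.186589=4.6356
k=5 load: inc=2.186589, refl=2.186589·1.000000=2.1866; V=2.448980+2.186589+2.186589=6.8222
k=6 src: inc=2.186589, refl=2.186589·-0.714286=-1.5618; V=4.635569+2.186589+-1.561849=5.2603
k=7 load: inc=-1.561849, refl=-1.561849·1.000000=-1.5618; V=6.822157+-1.561849+-1.561849=3.6985
k=8 src: inc=-1.561849, refl=-1.561849·-0.714286=1.1156; V=5.260308+-1.561849+1.115607=4.8141
k=9 load: inc=1.115607, refl=1.115607·1.000000=1.1156; V=3.698459+1.115607+1.115607=5.9297
k=10 src: inc=1.115607, refl=1.115607·-0.714286=-0.7969; V=4.814066+1.115607+-0.796862=5.1328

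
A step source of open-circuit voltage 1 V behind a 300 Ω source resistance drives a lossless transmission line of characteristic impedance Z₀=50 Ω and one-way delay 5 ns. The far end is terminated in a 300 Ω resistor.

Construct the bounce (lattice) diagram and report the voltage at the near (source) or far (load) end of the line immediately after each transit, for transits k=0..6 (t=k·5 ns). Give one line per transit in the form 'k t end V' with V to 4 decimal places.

0 0 source 0.1429
1 5 load 0.2449
2 10 source 0.3178
3 15 load 0.3698
4 20 source 0.4070
5 25 load 0.4336
6 30 source 0.4526

Γ_L=0.714286, Γ_S=0.714286; launch V₁=1·50/350=0.142857
k=0 src: V=0.1429
k=1 load: inc=0.142857, refl=0.142857·0.714286=0.1020; V=0.000000+0.142857+0.102041=0.2449
k=2 src: inc=0.102041, refl=0.102041·0.714286=0.0729; V=0.142857+0.102041+0.072886=0.3178
k=3 load: inc=0.072886, refl=0.072886·0.714286=0.0521; V=0.244898+0.072886+0.052062=0.3698
k=4 src: inc=0.052062, refl=0.052062·0.714286=0.0372; V=0.317784+0.052062+0.037187=0.4070
k=5 load: inc=0.037187, refl=0.037187·0.714286=0.0266; V=0.369846+0.037187+0.026562=0.4336
k=6 src: inc=0.026562, refl=0.026562·0.714286=0.0190; V=0.407033+0.026562+0.018973=0.4526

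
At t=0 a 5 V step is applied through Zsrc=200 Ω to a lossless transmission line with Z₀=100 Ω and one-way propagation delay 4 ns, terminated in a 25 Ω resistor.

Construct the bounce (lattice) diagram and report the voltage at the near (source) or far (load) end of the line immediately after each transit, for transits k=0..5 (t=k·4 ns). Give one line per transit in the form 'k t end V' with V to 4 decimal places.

0 0 source 1.6667
1 4 load 0.6667
2 8 source 0.3333
3 12 load 0.5333
4 16 source 0.6000
5 20 load 0.5600

Γ_L=-0.600000, Γ_S=0.333333; launch V₁=5·100/300=1.666667
k=0 src: V=1.6667
k=1 load: inc=1.666667, refl=1.666667·-0.600000=-1.0000; V=0.000000+1.666667+-1.000000=0.6667
k=2 src: inc=-1.000000, refl=-1.000000·0.333333=-0.3333; V=1.666667+-1.000000+-0.333333=0.3333
k=3 load: inc=-0.333333, refl=-0.333333·-0.600000=0.2000; V=0.666667+-0.333333+0.200000=0.5333
k=4 src: inc=0.200000, refl=0.200000·0.333333=0.0667; V=0.333333+0.200000+0.066667=0.6000
k=5 load: inc=0.066667, refl=0.066667·-0.600000=-0.0400; V=0.533333+0.066667+-0.040000=0.5600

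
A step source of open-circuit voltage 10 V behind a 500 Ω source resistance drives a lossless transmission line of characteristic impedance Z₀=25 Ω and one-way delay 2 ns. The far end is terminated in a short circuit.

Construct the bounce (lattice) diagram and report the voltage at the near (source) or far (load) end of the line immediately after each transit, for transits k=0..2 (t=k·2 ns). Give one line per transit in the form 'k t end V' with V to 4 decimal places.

0 0 source 0.4762
1 2 load 0.0000
2 4 source -0.4308

Γ_L=-1.000000, Γ_S=0.904762; launch V₁=10·25/525=0.476190
k=0 src: V=0.4762
k=1 load: inc=0.476190, refl=0.476190·-1.000000=-0.4762; V=0.000000+0.476190+-0.476190=0.0000
k=2 src: inc=-0.476190, refl=-0.476190·0.904762=-0.4308; V=0.476190+-0.476190+-0.430839=-0.4308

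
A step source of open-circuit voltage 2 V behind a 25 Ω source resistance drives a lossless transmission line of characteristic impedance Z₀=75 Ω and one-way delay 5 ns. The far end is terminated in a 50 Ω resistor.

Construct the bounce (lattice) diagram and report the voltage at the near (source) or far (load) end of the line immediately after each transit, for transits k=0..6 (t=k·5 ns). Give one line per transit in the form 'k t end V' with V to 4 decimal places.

Γ_L=-0.200000, Γ_S=-0.500000; launch V₁=2·75/100=1.500000
k=0 src: V=1.5000
k=1 load: inc=1.500000, refl=1.500000·-0.200000=-0.3000; V=0.000000+1.500000+-0.300000=1.2000
k=2 src: inc=-0.300000, refl=-0.300000·-0.500000=0.1500; V=1.500000+-0.300000+0.150000=1.3500
k=3 load: inc=0.150000, refl=0.150000·-0.200000=-0.0300; V=1.200000+0.150000+-0.030000=1.3200
k=4 src: inc=-0.030000, refl=-0.030000·-0.500000=0.0150; V=1.350000+-0.030000+0.015000=1.3350
k=5 load: inc=0.015000, refl=0.015000·-0.200000=-0.0030; V=1.320000+0.015000+-0.003000=1.3320
k=6 src: inc=-0.003000, refl=-0.003000·-0.500000=0.0015; V=1.335000+-0.003000+0.001500=1.3335

0 0 source 1.5000
1 5 load 1.2000
2 10 source 1.3500
3 15 load 1.3200
4 20 source 1.3350
5 25 load 1.3320
6 30 source 1.3335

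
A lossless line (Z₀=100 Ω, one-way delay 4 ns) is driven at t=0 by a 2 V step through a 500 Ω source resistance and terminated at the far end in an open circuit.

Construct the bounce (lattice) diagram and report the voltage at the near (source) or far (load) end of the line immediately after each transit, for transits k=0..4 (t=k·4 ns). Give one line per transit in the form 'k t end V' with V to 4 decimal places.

Γ_L=1.000000, Γ_S=0.666667; launch V₁=2·100/600=0.333333
k=0 src: V=0.3333
k=1 load: inc=0.333333, refl=0.333333·1.000000=0.3333; V=0.000000+0.333333+0.333333=0.6667
k=2 src: inc=0.333333, refl=0.333333·0.666667=0.2222; V=0.333333+0.333333+0.222222=0.8889
k=3 load: inc=0.222222, refl=0.222222·1.000000=0.2222; V=0.666667+0.222222+0.222222=1.1111
k=4 src: inc=0.222222, refl=0.222222·0.666667=0.1481; V=0.888889+0.222222+0.148148=1.2593

0 0 source 0.3333
1 4 load 0.6667
2 8 source 0.8889
3 12 load 1.1111
4 16 source 1.2593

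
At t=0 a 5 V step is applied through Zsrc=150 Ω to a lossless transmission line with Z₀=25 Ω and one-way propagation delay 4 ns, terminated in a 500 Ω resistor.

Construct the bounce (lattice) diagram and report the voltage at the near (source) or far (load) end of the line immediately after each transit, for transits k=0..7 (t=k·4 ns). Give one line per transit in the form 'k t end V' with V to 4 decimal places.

Γ_L=0.904762, Γ_S=0.714286; launch V₁=5·25/175=0.714286
k=0 src: V=0.7143
k=1 load: inc=0.714286, refl=0.714286·0.904762=0.6463; V=0.000000+0.714286+0.646259=1.3605
k=2 src: inc=0.646259, refl=0.646259·0.714286=0.4616; V=0.714286+0.646259+0.461613=1.8222
k=3 load: inc=0.461613, refl=0.461613·0.904762=0.4177; V=1.360544+0.461613+0.417650=2.2398
k=4 src: inc=0.417650, refl=0.417650·0.714286=0.2983; V=1.822157+0.417650+0.298321=2.5381
k=5 load: inc=0.298321, refl=0.298321·0.904762=0.2699; V=2.239807+0.298321+0.269910=2.8080
k=6 src: inc=0.269910, refl=0.269910·0.714286=0.1928; V=2.538129+0.269910+0.192793=3.0008
k=7 load: inc=0.192793, refl=0.192793·0.904762=0.1744; V=2.808039+0.192793+0.174432=3.1753

0 0 source 0.7143
1 4 load 1.3605
2 8 source 1.8222
3 12 load 2.2398
4 16 source 2.5381
5 20 load 2.8080
6 24 source 3.0008
7 28 load 3.1753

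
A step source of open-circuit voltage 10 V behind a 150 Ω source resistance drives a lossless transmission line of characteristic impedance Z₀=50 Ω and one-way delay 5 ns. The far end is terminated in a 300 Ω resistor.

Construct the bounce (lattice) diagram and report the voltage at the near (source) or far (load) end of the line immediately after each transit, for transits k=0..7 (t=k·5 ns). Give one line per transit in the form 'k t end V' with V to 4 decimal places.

Γ_L=0.714286, Γ_S=0.500000; launch V₁=10·50/200=2.500000
k=0 src: V=2.5000
k=1 load: inc=2.500000, refl=2.500000·0.714286=1.7857; V=0.000000+2.500000+1.785714=4.2857
k=2 src: inc=1.785714, refl=1.785714·0.500000=0.8929; V=2.500000+1.785714+0.892857=5.1786
k=3 load: inc=0.892857, refl=0.892857·0.714286=0.6378; V=4.285714+0.892857+0.637755=5.8163
k=4 src: inc=0.637755, refl=0.637755·0.500000=0.3189; V=5.178571+0.637755+0.318878=6.1352
k=5 load: inc=0.318878, refl=0.318878·0.714286=0.2278; V=5.816327+0.318878+0.227770=6.3630
k=6 src: inc=0.227770, refl=0.227770·0.500000=0.1139; V=6.135204+0.227770+0.113885=6.4769
k=7 load: inc=0.113885, refl=0.113885·0.714286=0.0813; V=6.362974+0.113885+0.081346=6.5582

0 0 source 2.5000
1 5 load 4.2857
2 10 source 5.1786
3 15 load 5.8163
4 20 source 6.1352
5 25 load 6.3630
6 30 source 6.4769
7 35 load 6.5582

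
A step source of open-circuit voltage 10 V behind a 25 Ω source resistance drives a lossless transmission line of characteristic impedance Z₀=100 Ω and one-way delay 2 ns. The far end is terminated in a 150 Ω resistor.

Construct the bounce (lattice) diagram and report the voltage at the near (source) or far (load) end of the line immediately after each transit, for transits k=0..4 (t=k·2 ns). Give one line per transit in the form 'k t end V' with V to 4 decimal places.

0 0 source 8.0000
1 2 load 9.6000
2 4 source 8.6400
3 6 load 8.4480
4 8 source 8.5632

Γ_L=0.200000, Γ_S=-0.600000; launch V₁=10·100/125=8.000000
k=0 src: V=8.0000
k=1 load: inc=8.000000, refl=8.000000·0.200000=1.6000; V=0.000000+8.000000+1.600000=9.6000
k=2 src: inc=1.600000, refl=1.600000·-0.600000=-0.9600; V=8.000000+1.600000+-0.960000=8.6400
k=3 load: inc=-0.960000, refl=-0.960000·0.200000=-0.1920; V=9.600000+-0.960000+-0.192000=8.4480
k=4 src: inc=-0.192000, refl=-0.192000·-0.600000=0.1152; V=8.640000+-0.192000+0.115200=8.5632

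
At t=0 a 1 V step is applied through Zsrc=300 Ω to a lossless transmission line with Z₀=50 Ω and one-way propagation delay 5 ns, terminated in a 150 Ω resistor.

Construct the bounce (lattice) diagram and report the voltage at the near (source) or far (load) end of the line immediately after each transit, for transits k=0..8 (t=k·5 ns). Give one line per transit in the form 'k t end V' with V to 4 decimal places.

0 0 source 0.1429
1 5 load 0.2143
2 10 source 0.2653
3 15 load 0.2908
4 20 source 0.3090
5 25 load 0.3181
6 30 source 0.3247
7 35 load 0.3279
8 40 source 0.3302

Γ_L=0.500000, Γ_S=0.714286; launch V₁=1·50/350=0.142857
k=0 src: V=0.1429
k=1 load: inc=0.142857, refl=0.142857·0.500000=0.0714; V=0.000000+0.142857+0.071429=0.2143
k=2 src: inc=0.071429, refl=0.071429·0.714286=0.0510; V=0.142857+0.071429+0.051020=0.2653
k=3 load: inc=0.051020, refl=0.051020·0.500000=0.0255; V=0.214286+0.051020+0.025510=0.2908
k=4 src: inc=0.025510, refl=0.025510·0.714286=0.0182; V=0.265306+0.025510+0.018222=0.3090
k=5 load: inc=0.018222, refl=0.018222·0.500000=0.0091; V=0.290816+0.018222+0.009111=0.3181
k=6 src: inc=0.009111, refl=0.009111·0.714286=0.0065; V=0.309038+0.009111+0.006508=0.3247
k=7 load: inc=0.006508, refl=0.006508·0.500000=0.0033; V=0.318149+0.006508+0.003254=0.3279
k=8 src: inc=0.003254, refl=0.003254·0.714286=0.0023; V=0.324656+0.003254+0.002324=0.3302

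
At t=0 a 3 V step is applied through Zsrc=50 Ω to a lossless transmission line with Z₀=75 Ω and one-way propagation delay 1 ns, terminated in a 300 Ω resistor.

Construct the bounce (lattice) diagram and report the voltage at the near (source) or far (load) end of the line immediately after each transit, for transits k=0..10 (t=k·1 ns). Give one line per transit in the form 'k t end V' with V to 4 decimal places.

0 0 source 1.8000
1 1 load 2.8800
2 2 source 2.6640
3 3 load 2.5344
4 4 source 2.5603
5 5 load 2.5759
6 6 source 2.5728
7 7 load 2.5709
8 8 source 2.5713
9 9 load 2.5715
10 10 source 2.5714

Γ_L=0.600000, Γ_S=-0.200000; launch V₁=3·75/125=1.800000
k=0 src: V=1.8000
k=1 load: inc=1.800000, refl=1.800000·0.600000=1.0800; V=0.000000+1.800000+1.080000=2.8800
k=2 src: inc=1.080000, refl=1.080000·-0.200000=-0.2160; V=1.800000+1.080000+-0.216000=2.6640
k=3 load: inc=-0.216000, refl=-0.216000·0.600000=-0.1296; V=2.880000+-0.216000+-0.129600=2.5344
k=4 src: inc=-0.129600, refl=-0.129600·-0.200000=0.0259; V=2.664000+-0.129600+0.025920=2.5603
k=5 load: inc=0.025920, refl=0.025920·0.600000=0.0156; V=2.534400+0.025920+0.015552=2.5759
k=6 src: inc=0.015552, refl=0.015552·-0.200000=-0.0031; V=2.560320+0.015552+-0.003110=2.5728
k=7 load: inc=-0.003110, refl=-0.003110·0.600000=-0.0019; V=2.575872+-0.003110+-0.001866=2.5709
k=8 src: inc=-0.001866, refl=-0.001866·-0.200000=0.0004; V=2.572762+-0.001866+0.000373=2.5713
k=9 load: inc=0.000373, refl=0.000373·0.600000=0.0002; V=2.570895+0.000373+0.000224=2.5715
k=10 src: inc=0.000224, refl=0.000224·-0.200000=-0.0000; V=2.571269+0.000224+-0.000045=2.5714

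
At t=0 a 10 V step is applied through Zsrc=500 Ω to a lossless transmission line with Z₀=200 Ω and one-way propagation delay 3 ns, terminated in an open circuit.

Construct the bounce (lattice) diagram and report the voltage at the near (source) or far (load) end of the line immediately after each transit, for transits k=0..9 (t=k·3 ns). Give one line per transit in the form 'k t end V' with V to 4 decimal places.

0 0 source 2.8571
1 3 load 5.7143
2 6 source 6.9388
3 9 load 8.1633
4 12 source 8.6880
5 15 load 9.2128
6 18 source 9.4377
7 21 load 9.6626
8 24 source 9.7590
9 27 load 9.8554

Γ_L=1.000000, Γ_S=0.428571; launch V₁=10·200/700=2.857143
k=0 src: V=2.8571
k=1 load: inc=2.857143, refl=2.857143·1.000000=2.8571; V=0.000000+2.857143+2.857143=5.7143
k=2 src: inc=2.857143, refl=2.857143·0.428571=1.2245; V=2.857143+2.857143+1.224490=6.9388
k=3 load: inc=1.224490, refl=1.224490·1.000000=1.2245; V=5.714286+1.224490+1.224490=8.1633
k=4 src: inc=1.224490, refl=1.224490·0.428571=0.5248; V=6.938776+1.224490+0.524781=8.6880
k=5 load: inc=0.524781, refl=0.524781·1.000000=0.5248; V=8.163265+0.524781+0.524781=9.2128
k=6 src: inc=0.524781, refl=0.524781·0.428571=0.2249; V=8.688047+0.524781+0.224906=9.4377
k=7 load: inc=0.224906, refl=0.224906·1.000000=0.2249; V=9.212828+0.224906+0.224906=9.6626
k=8 src: inc=0.224906, refl=0.224906·0.428571=0.0964; V=9.437734+0.224906+0.096388=9.7590
k=9 load: inc=0.096388, refl=0.096388·1.000000=0.0964; V=9.662641+0.096388+0.096388=9.8554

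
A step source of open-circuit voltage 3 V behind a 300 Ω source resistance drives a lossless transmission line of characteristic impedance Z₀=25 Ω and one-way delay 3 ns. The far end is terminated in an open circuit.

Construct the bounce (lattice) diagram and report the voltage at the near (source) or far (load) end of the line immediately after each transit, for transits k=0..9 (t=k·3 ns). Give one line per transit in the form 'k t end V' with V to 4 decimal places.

Γ_L=1.000000, Γ_S=0.846154; launch V₁=3·25/325=0.230769
k=0 src: V=0.2308
k=1 load: inc=0.230769, refl=0.230769·1.000000=0.2308; V=0.000000+0.230769+0.230769=0.4615
k=2 src: inc=0.230769, refl=0.230769·0.846154=0.1953; V=0.230769+0.230769+0.195266=0.6568
k=3 load: inc=0.195266, refl=0.195266·1.000000=0.1953; V=0.461538+0.195266+0.195266=0.8521
k=4 src: inc=0.195266, refl=0.195266·0.846154=0.1652; V=0.656805+0.195266+0.165225=1.0173
k=5 load: inc=0.165225, refl=0.165225·1.000000=0.1652; V=0.852071+0.165225+0.165225=1.1825
k=6 src: inc=0.165225, refl=0.165225·0.846154=0.1398; V=1.017296+0.165225+0.139806=1.3223
k=7 load: inc=0.139806, refl=0.139806·1.000000=0.1398; V=1.182522+0.139806+0.139806=1.4621
k=8 src: inc=0.139806, refl=0.139806·0.846154=0.1183; V=1.322328+0.139806+0.118297=1.5804
k=9 load: inc=0.118297, refl=0.118297·1.000000=0.1183; V=1.462134+0.118297+0.118297=1.6987

0 0 source 0.2308
1 3 load 0.4615
2 6 source 0.6568
3 9 load 0.8521
4 12 source 1.0173
5 15 load 1.1825
6 18 source 1.3223
7 21 load 1.4621
8 24 source 1.5804
9 27 load 1.6987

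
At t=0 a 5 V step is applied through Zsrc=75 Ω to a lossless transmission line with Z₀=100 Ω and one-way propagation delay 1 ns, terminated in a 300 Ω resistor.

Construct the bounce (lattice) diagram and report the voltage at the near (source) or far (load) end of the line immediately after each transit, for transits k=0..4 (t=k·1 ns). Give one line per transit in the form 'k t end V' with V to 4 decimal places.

Γ_L=0.500000, Γ_S=-0.142857; launch V₁=5·100/175=2.857143
k=0 src: V=2.8571
k=1 load: inc=2.857143, refl=2.857143·0.500000=1.4286; V=0.000000+2.857143+1.428571=4.2857
k=2 src: inc=1.428571, refl=1.428571·-0.142857=-0.2041; V=2.857143+1.428571+-0.204082=4.0816
k=3 load: inc=-0.204082, refl=-0.204082·0.500000=-0.1020; V=4.285714+-0.204082+-0.102041=3.9796
k=4 src: inc=-0.102041, refl=-0.102041·-0.142857=0.0146; V=4.081633+-0.102041+0.014577=3.9942

0 0 source 2.8571
1 1 load 4.2857
2 2 source 4.0816
3 3 load 3.9796
4 4 source 3.9942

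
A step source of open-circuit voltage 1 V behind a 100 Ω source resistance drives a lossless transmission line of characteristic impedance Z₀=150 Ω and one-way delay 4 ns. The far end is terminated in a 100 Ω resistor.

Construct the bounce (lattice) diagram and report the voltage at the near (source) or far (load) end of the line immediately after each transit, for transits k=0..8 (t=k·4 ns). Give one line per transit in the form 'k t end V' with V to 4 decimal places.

Γ_L=-0.200000, Γ_S=-0.200000; launch V₁=1·150/250=0.600000
k=0 src: V=0.6000
k=1 load: inc=0.600000, refl=0.600000·-0.200000=-0.1200; V=0.000000+0.600000+-0.120000=0.4800
k=2 src: inc=-0.120000, refl=-0.120000·-0.200000=0.0240; V=0.600000+-0.120000+0.024000=0.5040
k=3 load: inc=0.024000, refl=0.024000·-0.200000=-0.0048; V=0.480000+0.024000+-0.004800=0.4992
k=4 src: inc=-0.004800, refl=-0.004800·-0.200000=0.0010; V=0.504000+-0.004800+0.000960=0.5002
k=5 load: inc=0.000960, refl=0.000960·-0.200000=-0.0002; V=0.499200+0.000960+-0.000192=0.5000
k=6 src: inc=-0.000192, refl=-0.000192·-0.200000=0.0000; V=0.500160+-0.000192+0.000038=0.5000
k=7 load: inc=0.000038, refl=0.000038·-0.200000=-0.0000; V=0.499968+0.000038+-0.000008=0.5000
k=8 src: inc=-0.000008, refl=-0.000008·-0.200000=0.0000; V=0.500006+-0.000008+0.000002=0.5000

0 0 source 0.6000
1 4 load 0.4800
2 8 source 0.5040
3 12 load 0.4992
4 16 source 0.5002
5 20 load 0.5000
6 24 source 0.5000
7 28 load 0.5000
8 32 source 0.5000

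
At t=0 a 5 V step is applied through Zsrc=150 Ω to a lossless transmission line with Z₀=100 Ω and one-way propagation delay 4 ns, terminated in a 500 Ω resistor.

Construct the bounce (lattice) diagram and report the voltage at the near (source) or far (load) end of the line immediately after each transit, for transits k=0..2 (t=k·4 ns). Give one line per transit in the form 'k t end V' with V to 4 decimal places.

Γ_L=0.666667, Γ_S=0.200000; launch V₁=5·100/250=2.000000
k=0 src: V=2.0000
k=1 load: inc=2.000000, refl=2.000000·0.666667=1.3333; V=0.000000+2.000000+1.333333=3.3333
k=2 src: inc=1.333333, refl=1.333333·0.200000=0.2667; V=2.000000+1.333333+0.266667=3.6000

0 0 source 2.0000
1 4 load 3.3333
2 8 source 3.6000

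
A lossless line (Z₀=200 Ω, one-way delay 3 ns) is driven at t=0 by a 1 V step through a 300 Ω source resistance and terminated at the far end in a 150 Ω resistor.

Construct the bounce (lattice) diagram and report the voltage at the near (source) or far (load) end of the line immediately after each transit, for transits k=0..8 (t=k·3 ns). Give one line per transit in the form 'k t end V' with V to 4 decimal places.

Γ_L=-0.142857, Γ_S=0.200000; launch V₁=1·200/500=0.400000
k=0 src: V=0.4000
k=1 load: inc=0.400000, refl=0.400000·-0.142857=-0.0571; V=0.000000+0.400000+-0.057143=0.3429
k=2 src: inc=-0.057143, refl=-0.057143·0.200000=-0.0114; V=0.400000+-0.057143+-0.011429=0.3314
k=3 load: inc=-0.011429, refl=-0.011429·-0.142857=0.0016; V=0.342857+-0.011429+0.001633=0.3331
k=4 src: inc=0.001633, refl=0.001633·0.200000=0.0003; V=0.331429+0.001633+0.000327=0.3334
k=5 load: inc=0.000327, refl=0.000327·-0.142857=-0.0000; V=0.333061+0.000327+-0.000047=0.3333
k=6 src: inc=-0.000047, refl=-0.000047·0.200000=-0.0000; V=0.333388+-0.000047+-0.000009=0.3333
k=7 load: inc=-0.000009, refl=-0.000009·-0.142857=0.0000; V=0.333341+-0.000009+0.000001=0.3333
k=8 src: inc=0.000001, refl=0.000001·0.200000=0.0000; V=0.333332+0.000001+0.000000=0.3333

0 0 source 0.4000
1 3 load 0.3429
2 6 source 0.3314
3 9 load 0.3331
4 12 source 0.3334
5 15 load 0.3333
6 18 source 0.3333
7 21 load 0.3333
8 24 source 0.3333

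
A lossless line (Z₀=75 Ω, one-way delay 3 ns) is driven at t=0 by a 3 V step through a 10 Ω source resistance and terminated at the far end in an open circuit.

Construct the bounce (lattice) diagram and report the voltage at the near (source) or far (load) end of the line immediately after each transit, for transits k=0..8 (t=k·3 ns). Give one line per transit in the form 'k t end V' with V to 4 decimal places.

0 0 source 2.6471
1 3 load 5.2941
2 6 source 3.2699
3 9 load 1.2457
4 12 source 2.7936
5 15 load 4.3415
6 18 source 3.1578
7 21 load 1.9741
8 24 source 2.8793

Γ_L=1.000000, Γ_S=-0.764706; launch V₁=3·75/85=2.647059
k=0 src: V=2.6471
k=1 load: inc=2.647059, refl=2.647059·1.000000=2.6471; V=0.000000+2.647059+2.647059=5.2941
k=2 src: inc=2.647059, refl=2.647059·-0.764706=-2.0242; V=2.647059+2.647059+-2.024221=3.2699
k=3 load: inc=-2.024221, refl=-2.024221·1.000000=-2.0242; V=5.294118+-2.024221+-2.024221=1.2457
k=4 src: inc=-2.024221, refl=-2.024221·-0.764706=1.5479; V=3.269896+-2.024221+1.547934=2.7936
k=5 load: inc=1.547934, refl=1.547934·1.000000=1.5479; V=1.245675+1.547934+1.547934=4.3415
k=6 src: inc=1.547934, refl=1.547934·-0.764706=-1.1837; V=2.793609+1.547934+-1.183714=3.1578
k=7 load: inc=-1.183714, refl=-1.183714·1.000000=-1.1837; V=4.341543+-1.183714+-1.183714=1.9741
k=8 src: inc=-1.183714, refl=-1.183714·-0.764706=0.9052; V=3.157829+-1.183714+0.905193=2.8793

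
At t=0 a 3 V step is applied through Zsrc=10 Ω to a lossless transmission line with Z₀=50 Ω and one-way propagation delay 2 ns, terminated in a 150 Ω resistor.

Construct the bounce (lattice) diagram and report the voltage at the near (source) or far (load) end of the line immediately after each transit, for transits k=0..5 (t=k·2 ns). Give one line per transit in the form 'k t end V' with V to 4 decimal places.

Γ_L=0.500000, Γ_S=-0.666667; launch V₁=3·50/60=2.500000
k=0 src: V=2.5000
k=1 load: inc=2.500000, refl=2.500000·0.500000=1.2500; V=0.000000+2.500000+1.250000=3.7500
k=2 src: inc=1.250000, refl=1.250000·-0.666667=-0.8333; V=2.500000+1.250000+-0.833333=2.9167
k=3 load: inc=-0.833333, refl=-0.833333·0.500000=-0.4167; V=3.750000+-0.833333+-0.416667=2.5000
k=4 src: inc=-0.416667, refl=-0.416667·-0.666667=0.2778; V=2.916667+-0.416667+0.277778=2.7778
k=5 load: inc=0.277778, refl=0.277778·0.500000=0.1389; V=2.500000+0.277778+0.138889=2.9167

0 0 source 2.5000
1 2 load 3.7500
2 4 source 2.9167
3 6 load 2.5000
4 8 source 2.7778
5 10 load 2.9167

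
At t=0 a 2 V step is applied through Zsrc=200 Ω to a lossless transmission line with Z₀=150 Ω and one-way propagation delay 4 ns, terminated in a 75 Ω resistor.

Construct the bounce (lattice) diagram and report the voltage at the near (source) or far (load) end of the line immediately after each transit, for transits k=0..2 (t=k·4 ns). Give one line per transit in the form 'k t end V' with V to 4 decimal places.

0 0 source 0.8571
1 4 load 0.5714
2 8 source 0.5306

Γ_L=-0.333333, Γ_S=0.142857; launch V₁=2·150/350=0.857143
k=0 src: V=0.8571
k=1 load: inc=0.857143, refl=0.857143·-0.333333=-0.2857; V=0.000000+0.857143+-0.285714=0.5714
k=2 src: inc=-0.285714, refl=-0.285714·0.142857=-0.0408; V=0.857143+-0.285714+-0.040816=0.5306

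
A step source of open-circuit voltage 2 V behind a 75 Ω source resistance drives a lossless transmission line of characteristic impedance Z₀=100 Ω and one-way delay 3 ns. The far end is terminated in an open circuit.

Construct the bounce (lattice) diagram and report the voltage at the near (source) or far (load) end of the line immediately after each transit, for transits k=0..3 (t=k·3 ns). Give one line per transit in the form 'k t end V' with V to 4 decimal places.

Γ_L=1.000000, Γ_S=-0.142857; launch V₁=2·100/175=1.142857
k=0 src: V=1.1429
k=1 load: inc=1.142857, refl=1.142857·1.000000=1.1429; V=0.000000+1.142857+1.142857=2.2857
k=2 src: inc=1.142857, refl=1.142857·-0.142857=-0.1633; V=1.142857+1.142857+-0.163265=2.1224
k=3 load: inc=-0.163265, refl=-0.163265·1.000000=-0.1633; V=2.285714+-0.163265+-0.163265=1.9592

0 0 source 1.1429
1 3 load 2.2857
2 6 source 2.1224
3 9 load 1.9592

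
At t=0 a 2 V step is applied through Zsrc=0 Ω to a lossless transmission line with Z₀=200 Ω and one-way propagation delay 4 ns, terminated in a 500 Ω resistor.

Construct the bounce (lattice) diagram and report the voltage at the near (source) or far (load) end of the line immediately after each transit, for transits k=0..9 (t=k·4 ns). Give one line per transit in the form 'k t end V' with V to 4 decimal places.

Γ_L=0.428571, Γ_S=-1.000000; launch V₁=2·200/200=2.000000
k=0 src: V=2.0000
k=1 load: inc=2.000000, refl=2.000000·0.428571=0.8571; V=0.000000+2.000000+0.857143=2.8571
k=2 src: inc=0.857143, refl=0.857143·-1.000000=-0.8571; V=2.000000+0.857143+-0.857143=2.0000
k=3 load: inc=-0.857143, refl=-0.857143·0.428571=-0.3673; V=2.857143+-0.857143+-0.367347=1.6327
k=4 src: inc=-0.367347, refl=-0.367347·-1.000000=0.3673; V=2.000000+-0.367347+0.367347=2.0000
k=5 load: inc=0.367347, refl=0.367347·0.428571=0.1574; V=1.632653+0.367347+0.157434=2.1574
k=6 src: inc=0.157434, refl=0.157434·-1.000000=-0.1574; V=2.000000+0.157434+-0.157434=2.0000
k=7 load: inc=-0.157434, refl=-0.157434·0.428571=-0.0675; V=2.157434+-0.157434+-0.067472=1.9325
k=8 src: inc=-0.067472, refl=-0.067472·-1.000000=0.0675; V=2.000000+-0.067472+0.067472=2.0000
k=9 load: inc=0.067472, refl=0.067472·0.428571=0.0289; V=1.932528+0.067472+0.028917=2.0289

0 0 source 2.0000
1 4 load 2.8571
2 8 source 2.0000
3 12 load 1.6327
4 16 source 2.0000
5 20 load 2.1574
6 24 source 2.0000
7 28 load 1.9325
8 32 source 2.0000
9 36 load 2.0289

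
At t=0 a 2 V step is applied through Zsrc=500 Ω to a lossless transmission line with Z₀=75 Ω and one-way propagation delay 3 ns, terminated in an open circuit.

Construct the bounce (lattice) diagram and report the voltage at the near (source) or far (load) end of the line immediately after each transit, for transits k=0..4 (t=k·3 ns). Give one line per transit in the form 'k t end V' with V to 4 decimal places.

0 0 source 0.2609
1 3 load 0.5217
2 6 source 0.7146
3 9 load 0.9074
4 12 source 1.0499

Γ_L=1.000000, Γ_S=0.739130; launch V₁=2·75/575=0.260870
k=0 src: V=0.2609
k=1 load: inc=0.260870, refl=0.260870·1.000000=0.2609; V=0.000000+0.260870+0.260870=0.5217
k=2 src: inc=0.260870, refl=0.260870·0.739130=0.1928; V=0.260870+0.260870+0.192817=0.7146
k=3 load: inc=0.192817, refl=0.192817·1.000000=0.1928; V=0.521739+0.192817+0.192817=0.9074
k=4 src: inc=0.192817, refl=0.192817·0.739130=0.1425; V=0.714556+0.192817+0.142517=1.0499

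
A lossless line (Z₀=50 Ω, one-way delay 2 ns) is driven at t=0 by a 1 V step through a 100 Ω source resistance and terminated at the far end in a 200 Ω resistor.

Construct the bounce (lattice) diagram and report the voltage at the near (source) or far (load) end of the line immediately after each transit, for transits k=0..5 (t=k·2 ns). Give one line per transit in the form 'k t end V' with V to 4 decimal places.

Γ_L=0.600000, Γ_S=0.333333; launch V₁=1·50/150=0.333333
k=0 src: V=0.3333
k=1 load: inc=0.333333, refl=0.333333·0.600000=0.2000; V=0.000000+0.333333+0.200000=0.5333
k=2 src: inc=0.200000, refl=0.200000·0.333333=0.0667; V=0.333333+0.200000+0.066667=0.6000
k=3 load: inc=0.066667, refl=0.066667·0.600000=0.0400; V=0.533333+0.066667+0.040000=0.6400
k=4 src: inc=0.040000, refl=0.040000·0.333333=0.0133; V=0.600000+0.040000+0.013333=0.6533
k=5 load: inc=0.013333, refl=0.013333·0.600000=0.0080; V=0.640000+0.013333+0.008000=0.6613

0 0 source 0.3333
1 2 load 0.5333
2 4 source 0.6000
3 6 load 0.6400
4 8 source 0.6533
5 10 load 0.6613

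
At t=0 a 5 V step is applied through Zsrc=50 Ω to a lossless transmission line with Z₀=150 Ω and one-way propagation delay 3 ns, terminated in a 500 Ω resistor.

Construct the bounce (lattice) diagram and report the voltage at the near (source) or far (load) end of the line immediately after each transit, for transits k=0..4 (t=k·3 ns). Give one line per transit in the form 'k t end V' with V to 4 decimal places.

Γ_L=0.538462, Γ_S=-0.500000; launch V₁=5·150/200=3.750000
k=0 src: V=3.7500
k=1 load: inc=3.750000, refl=3.750000·0.538462=2.0192; V=0.000000+3.750000+2.019231=5.7692
k=2 src: inc=2.019231, refl=2.019231·-0.500000=-1.0096; V=3.750000+2.019231+-1.009615=4.7596
k=3 load: inc=-1.009615, refl=-1.009615·0.538462=-0.5436; V=5.769231+-1.009615+-0.543639=4.2160
k=4 src: inc=-0.543639, refl=-0.543639·-0.500000=0.2718; V=4.759615+-0.543639+0.271820=4.4878

0 0 source 3.7500
1 3 load 5.7692
2 6 source 4.7596
3 9 load 4.2160
4 12 source 4.4878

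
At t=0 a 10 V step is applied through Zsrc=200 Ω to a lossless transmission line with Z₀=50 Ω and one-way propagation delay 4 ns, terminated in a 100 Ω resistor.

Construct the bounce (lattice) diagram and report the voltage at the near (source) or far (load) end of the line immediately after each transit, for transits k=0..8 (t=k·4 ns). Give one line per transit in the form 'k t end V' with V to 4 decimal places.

0 0 source 2.0000
1 4 load 2.6667
2 8 source 3.0667
3 12 load 3.2000
4 16 source 3.2800
5 20 load 3.3067
6 24 source 3.3227
7 28 load 3.3280
8 32 source 3.3312

Γ_L=0.333333, Γ_S=0.600000; launch V₁=10·50/250=2.000000
k=0 src: V=2.0000
k=1 load: inc=2.000000, refl=2.000000·0.333333=0.6667; V=0.000000+2.000000+0.666667=2.6667
k=2 src: inc=0.666667, refl=0.666667·0.600000=0.4000; V=2.000000+0.666667+0.400000=3.0667
k=3 load: inc=0.400000, refl=0.400000·0.333333=0.1333; V=2.666667+0.400000+0.133333=3.2000
k=4 src: inc=0.133333, refl=0.133333·0.600000=0.0800; V=3.066667+0.133333+0.080000=3.2800
k=5 load: inc=0.080000, refl=0.080000·0.333333=0.0267; V=3.200000+0.080000+0.026667=3.3067
k=6 src: inc=0.026667, refl=0.026667·0.600000=0.0160; V=3.280000+0.026667+0.016000=3.3227
k=7 load: inc=0.016000, refl=0.016000·0.333333=0.0053; V=3.306667+0.016000+0.005333=3.3280
k=8 src: inc=0.005333, refl=0.005333·0.600000=0.0032; V=3.322667+0.005333+0.003200=3.3312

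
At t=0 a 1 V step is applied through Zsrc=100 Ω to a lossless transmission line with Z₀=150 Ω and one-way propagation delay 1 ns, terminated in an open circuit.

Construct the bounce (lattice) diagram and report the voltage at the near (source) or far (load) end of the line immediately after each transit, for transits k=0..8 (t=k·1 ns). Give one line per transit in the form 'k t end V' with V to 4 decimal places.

Γ_L=1.000000, Γ_S=-0.200000; launch V₁=1·150/250=0.600000
k=0 src: V=0.6000
k=1 load: inc=0.600000, refl=0.600000·1.000000=0.6000; V=0.000000+0.600000+0.600000=1.2000
k=2 src: inc=0.600000, refl=0.600000·-0.200000=-0.1200; V=0.600000+0.600000+-0.120000=1.0800
k=3 load: inc=-0.120000, refl=-0.120000·1.000000=-0.1200; V=1.200000+-0.120000+-0.120000=0.9600
k=4 src: inc=-0.120000, refl=-0.120000·-0.200000=0.0240; V=1.080000+-0.120000+0.024000=0.9840
k=5 load: inc=0.024000, refl=0.024000·1.000000=0.0240; V=0.960000+0.024000+0.024000=1.0080
k=6 src: inc=0.024000, refl=0.024000·-0.200000=-0.0048; V=0.984000+0.024000+-0.004800=1.0032
k=7 load: inc=-0.004800, refl=-0.004800·1.000000=-0.0048; V=1.008000+-0.004800+-0.004800=0.9984
k=8 src: inc=-0.004800, refl=-0.004800·-0.200000=0.0010; V=1.003200+-0.004800+0.000960=0.9994

0 0 source 0.6000
1 1 load 1.2000
2 2 source 1.0800
3 3 load 0.9600
4 4 source 0.9840
5 5 load 1.0080
6 6 source 1.0032
7 7 load 0.9984
8 8 source 0.9994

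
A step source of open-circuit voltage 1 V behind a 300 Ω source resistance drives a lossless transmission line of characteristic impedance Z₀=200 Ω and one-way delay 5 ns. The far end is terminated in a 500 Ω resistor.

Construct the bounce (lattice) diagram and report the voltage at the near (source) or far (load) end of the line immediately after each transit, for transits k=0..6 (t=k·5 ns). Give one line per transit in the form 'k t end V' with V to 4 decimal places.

Γ_L=0.428571, Γ_S=0.200000; launch V₁=1·200/500=0.400000
k=0 src: V=0.4000
k=1 load: inc=0.400000, refl=0.400000·0.428571=0.1714; V=0.000000+0.400000+0.171429=0.5714
k=2 src: inc=0.171429, refl=0.171429·0.200000=0.0343; V=0.400000+0.171429+0.034286=0.6057
k=3 load: inc=0.034286, refl=0.034286·0.428571=0.0147; V=0.571429+0.034286+0.014694=0.6204
k=4 src: inc=0.014694, refl=0.014694·0.200000=0.0029; V=0.605714+0.014694+0.002939=0.6233
k=5 load: inc=0.002939, refl=0.002939·0.428571=0.0013; V=0.620408+0.002939+0.001259=0.6246
k=6 src: inc=0.001259, refl=0.001259·0.200000=0.0003; V=0.623347+0.001259+0.000252=0.6249

0 0 source 0.4000
1 5 load 0.5714
2 10 source 0.6057
3 15 load 0.6204
4 20 source 0.6233
5 25 load 0.6246
6 30 source 0.6249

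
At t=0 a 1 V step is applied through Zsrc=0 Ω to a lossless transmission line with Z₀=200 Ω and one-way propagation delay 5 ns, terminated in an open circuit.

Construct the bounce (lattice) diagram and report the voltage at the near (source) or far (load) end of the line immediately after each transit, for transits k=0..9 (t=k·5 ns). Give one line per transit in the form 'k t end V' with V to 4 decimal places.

0 0 source 1.0000
1 5 load 2.0000
2 10 source 1.0000
3 15 load 0.0000
4 20 source 1.0000
5 25 load 2.0000
6 30 source 1.0000
7 35 load 0.0000
8 40 source 1.0000
9 45 load 2.0000

Γ_L=1.000000, Γ_S=-1.000000; launch V₁=1·200/200=1.000000
k=0 src: V=1.0000
k=1 load: inc=1.000000, refl=1.000000·1.000000=1.0000; V=0.000000+1.000000+1.000000=2.0000
k=2 src: inc=1.000000, refl=1.000000·-1.000000=-1.0000; V=1.000000+1.000000+-1.000000=1.0000
k=3 load: inc=-1.000000, refl=-1.000000·1.000000=-1.0000; V=2.000000+-1.000000+-1.000000=0.0000
k=4 src: inc=-1.000000, refl=-1.000000·-1.000000=1.0000; V=1.000000+-1.000000+1.000000=1.0000
k=5 load: inc=1.000000, refl=1.000000·1.000000=1.0000; V=0.000000+1.000000+1.000000=2.0000
k=6 src: inc=1.000000, refl=1.000000·-1.000000=-1.0000; V=1.000000+1.000000+-1.000000=1.0000
k=7 load: inc=-1.000000, refl=-1.000000·1.000000=-1.0000; V=2.000000+-1.000000+-1.000000=0.0000
k=8 src: inc=-1.000000, refl=-1.000000·-1.000000=1.0000; V=1.000000+-1.000000+1.000000=1.0000
k=9 load: inc=1.000000, refl=1.000000·1.000000=1.0000; V=0.000000+1.000000+1.000000=2.0000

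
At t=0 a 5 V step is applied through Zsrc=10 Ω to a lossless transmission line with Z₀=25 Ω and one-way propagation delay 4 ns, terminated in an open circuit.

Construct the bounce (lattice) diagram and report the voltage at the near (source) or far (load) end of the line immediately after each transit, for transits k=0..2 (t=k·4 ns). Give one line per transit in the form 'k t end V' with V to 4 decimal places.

Γ_L=1.000000, Γ_S=-0.428571; launch V₁=5·25/35=3.571429
k=0 src: V=3.5714
k=1 load: inc=3.571429, refl=3.571429·1.000000=3.5714; V=0.000000+3.571429+3.571429=7.1429
k=2 src: inc=3.571429, refl=3.571429·-0.428571=-1.5306; V=3.571429+3.571429+-1.530612=5.6122

0 0 source 3.5714
1 4 load 7.1429
2 8 source 5.6122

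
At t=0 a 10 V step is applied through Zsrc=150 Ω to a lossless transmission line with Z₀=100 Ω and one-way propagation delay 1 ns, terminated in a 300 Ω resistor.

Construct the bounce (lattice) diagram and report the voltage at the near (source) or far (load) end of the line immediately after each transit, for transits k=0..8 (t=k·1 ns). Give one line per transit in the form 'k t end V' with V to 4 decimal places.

0 0 source 4.0000
1 1 load 6.0000
2 2 source 6.4000
3 3 load 6.6000
4 4 source 6.6400
5 5 load 6.6600
6 6 source 6.6640
7 7 load 6.6660
8 8 source 6.6664

Γ_L=0.500000, Γ_S=0.200000; launch V₁=10·100/250=4.000000
k=0 src: V=4.0000
k=1 load: inc=4.000000, refl=4.000000·0.500000=2.0000; V=0.000000+4.000000+2.000000=6.0000
k=2 src: inc=2.000000, refl=2.000000·0.200000=0.4000; V=4.000000+2.000000+0.400000=6.4000
k=3 load: inc=0.400000, refl=0.400000·0.500000=0.2000; V=6.000000+0.400000+0.200000=6.6000
k=4 src: inc=0.200000, refl=0.200000·0.200000=0.0400; V=6.400000+0.200000+0.040000=6.6400
k=5 load: inc=0.040000, refl=0.040000·0.500000=0.0200; V=6.600000+0.040000+0.020000=6.6600
k=6 src: inc=0.020000, refl=0.020000·0.200000=0.0040; V=6.640000+0.020000+0.004000=6.6640
k=7 load: inc=0.004000, refl=0.004000·0.500000=0.0020; V=6.660000+0.004000+0.002000=6.6660
k=8 src: inc=0.002000, refl=0.002000·0.200000=0.0004; V=6.664000+0.002000+0.000400=6.6664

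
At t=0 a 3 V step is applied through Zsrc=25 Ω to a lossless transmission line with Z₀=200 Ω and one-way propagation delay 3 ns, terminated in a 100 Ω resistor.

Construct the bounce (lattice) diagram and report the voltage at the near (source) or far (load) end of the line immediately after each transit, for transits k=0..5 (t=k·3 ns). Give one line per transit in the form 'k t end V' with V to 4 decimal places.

Γ_L=-0.333333, Γ_S=-0.777778; launch V₁=3·200/225=2.666667
k=0 src: V=2.6667
k=1 load: inc=2.666667, refl=2.666667·-0.333333=-0.8889; V=0.000000+2.666667+-0.888889=1.7778
k=2 src: inc=-0.888889, refl=-0.888889·-0.777778=0.6914; V=2.666667+-0.888889+0.691358=2.4691
k=3 load: inc=0.691358, refl=0.691358·-0.333333=-0.2305; V=1.777778+0.691358+-0.230453=2.2387
k=4 src: inc=-0.230453, refl=-0.230453·-0.777778=0.1792; V=2.469136+-0.230453+0.179241=2.4179
k=5 load: inc=0.179241, refl=0.179241·-0.333333=-0.0597; V=2.238683+0.179241+-0.059747=2.3582

0 0 source 2.6667
1 3 load 1.7778
2 6 source 2.4691
3 9 load 2.2387
4 12 source 2.4179
5 15 load 2.3582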